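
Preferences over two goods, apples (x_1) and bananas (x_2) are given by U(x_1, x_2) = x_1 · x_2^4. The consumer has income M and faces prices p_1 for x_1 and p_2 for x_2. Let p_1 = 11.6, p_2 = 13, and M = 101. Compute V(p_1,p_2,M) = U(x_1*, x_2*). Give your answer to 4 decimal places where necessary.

V = 2598.7555

MU_x_1/MU_x_2 = (x_2)/(4·x_1); tangency sets this equal to p_1/p_2.
So p_2·x_2 = 4·p_1·x_1; combined with the budget, a share 0.2 of income goes to x_1.
Demand: x_1*(p_1,p_2,M) = 0.2·M/p_1 and x_2* = 0.8·M/p_2.
At p_1=11.6, p_2=13, M=101: x_1* = 0.2·101/11.6 = 1.7414, x_2* = 6.2154.
Utility at the optimum: U(1.7414, 6.2154) = 2598.7555.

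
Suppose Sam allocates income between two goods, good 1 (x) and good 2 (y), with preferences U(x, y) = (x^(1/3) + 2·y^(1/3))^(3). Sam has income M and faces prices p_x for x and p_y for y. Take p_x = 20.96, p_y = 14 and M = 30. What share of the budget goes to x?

share on x = 0.2242

From the CES first-order condition, (1/2)·(y/x)^(2/3) = p_x/p_y.
Solve for the ratio: y/x = [2·p_x/p_y]^(1.5).
With the ratio pinned down, the budget gives x* = M/(p_x + p_y·(y/x)) and y* = (y/x)·x*.
Numerically y/x = 5.181313, so x* = 30/(20.96 + 14·5.181313) = 0.3209 and y* = 5.181313·0.3209 = 1.6625.
Expenditure on x: 20.96·0.3209 = 6.7252; share = 0.2242.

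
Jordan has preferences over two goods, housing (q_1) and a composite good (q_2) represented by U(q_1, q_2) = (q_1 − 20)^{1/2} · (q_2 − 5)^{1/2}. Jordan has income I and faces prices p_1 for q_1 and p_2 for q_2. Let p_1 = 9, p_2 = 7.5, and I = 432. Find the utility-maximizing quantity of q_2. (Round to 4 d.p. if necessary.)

MRS = (q_2−5)/(q_1−20). Tangency with p_1/p_2 gives q_2−5 = (p_1/p_2)·(q_1−20).
Substituting into the budget: q_1* = 20 + 0.5·(I − 20·p_1 − 5·p_2)/p_1, and q_2* = 5 + 0.5·(…)/p_2.
Discretionary income = 432 − 20·9 − 5·7.5 = 214.5; q_2* = 5 + 0.5·214.5/7.5 = 19.3.

q_2* = 19.3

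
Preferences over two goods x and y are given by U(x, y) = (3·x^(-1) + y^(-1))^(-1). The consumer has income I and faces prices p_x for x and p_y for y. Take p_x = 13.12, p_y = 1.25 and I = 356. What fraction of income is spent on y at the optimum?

MRS = MU_x/MU_y = 3·(y/x)^(2). Set equal to p_x/p_y.
Hence y/x = ((1/3)·p_x/p_y)^(1/(2)), i.e. raised to the 0.5 power.
With the ratio pinned down, the budget gives x* = I/(p_x + p_y·(y/x)) and y* = (y/x)·x*.
Numerically y/x = 1.870472, so x* = 356/(13.12 + 1.25·1.870472) = 23.03 and y* = 1.870472·23.03 = 43.077.
Expenditure on y: 1.25·43.077 = 53.8462; share = 0.1513.

share on y = 0.1513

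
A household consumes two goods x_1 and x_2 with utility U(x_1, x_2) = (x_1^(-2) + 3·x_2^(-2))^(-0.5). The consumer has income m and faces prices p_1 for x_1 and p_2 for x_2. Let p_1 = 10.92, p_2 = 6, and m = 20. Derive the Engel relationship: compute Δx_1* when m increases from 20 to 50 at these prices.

Δx_1* = 1.3963

Substitute x_2 = (x_2/x_1)·x_1 into the budget: x_1* = m/(p_1 + p_2·(x_2/x_1)).
Numerically x_2/x_1 = 1.760885, so x_1* = 20/(10.92 + 6·1.760885) = 0.9309.
At m' = 50: x_1* = 2.3272. Change: 2.3272 − 0.9309 = 1.3963.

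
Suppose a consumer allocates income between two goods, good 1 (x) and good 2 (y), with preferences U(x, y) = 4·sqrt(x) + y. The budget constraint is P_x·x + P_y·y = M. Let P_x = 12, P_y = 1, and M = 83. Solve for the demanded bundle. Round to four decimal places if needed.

MU_x = 2/√x, MU_y = 1. Tangency: 2/√x = P_x/P_y.
Solve: √x = 2·P_y/P_x, so x*(P_x,P_y) = (2·P_y/P_x)², and y* = (M − P_x·x*)/P_y.
Plugging in: x* = (2·1/12)² = 0.0278, y* = 82.6667.

x* = 0.0278, y* = 82.6667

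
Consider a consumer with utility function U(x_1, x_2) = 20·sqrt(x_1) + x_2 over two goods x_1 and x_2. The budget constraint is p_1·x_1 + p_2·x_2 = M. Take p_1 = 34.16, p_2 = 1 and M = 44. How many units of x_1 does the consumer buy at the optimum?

Set MRS = p_1/p_2: 10·x_1^(−1/2) = p_1/p_2.
Solve: √x_1 = 10·p_2/p_1, so x_1*(p_1,p_2) = (10·p_2/p_1)², and x_2* = (M − p_1·x_1*)/p_2.
Plugging in: x_1* = (10·1/34.16)² = 0.0857.

x_1* = 0.0857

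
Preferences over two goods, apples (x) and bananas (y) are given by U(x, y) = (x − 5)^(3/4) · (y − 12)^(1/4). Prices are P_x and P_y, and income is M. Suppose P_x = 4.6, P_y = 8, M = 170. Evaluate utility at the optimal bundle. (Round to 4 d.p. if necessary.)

MRS = 3·(y−12)/(x−5). Tangency with P_x/P_y gives y−12 = (1/3)·(P_x/P_y)·(x−5).
After buying the subsistence bundle (5, 12), a share 0.75 of the remaining income goes to x: x* = 5 + 0.75·(M − 5P_x − 12P_y)/P_x.
Discretionary income = 170 − 5·4.6 − 12·8 = 51; x* = 5 + 0.75·51/4.6 = 13.3152; y* = 12 + 0.25·51/8 = 13.5938.
Utility at the optimum: U(13.3152, 13.5938) = 5.5019.

V = 5.5019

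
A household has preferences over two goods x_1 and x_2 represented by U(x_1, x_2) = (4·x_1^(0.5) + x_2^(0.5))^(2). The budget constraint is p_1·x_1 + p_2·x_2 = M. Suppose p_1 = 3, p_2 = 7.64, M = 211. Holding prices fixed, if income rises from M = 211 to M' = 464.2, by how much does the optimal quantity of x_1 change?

Δx_1* = 82.3783

From the CES first-order condition, 4·(x_2/x_1)^(0.5) = p_1/p_2.
Solve for the ratio: x_2/x_1 = [(1/4)·p_1/p_2]^(2).
Substitute x_2 = (x_2/x_1)·x_1 into the budget: x_1* = M/(p_1 + p_2·(x_2/x_1)).
Numerically x_2/x_1 = 0.009637, so x_1* = 211/(3 + 7.64·0.009637) = 68.6486.
At M' = 464.2: x_1* = 151.0268. Change: 151.0268 − 68.6486 = 82.3783.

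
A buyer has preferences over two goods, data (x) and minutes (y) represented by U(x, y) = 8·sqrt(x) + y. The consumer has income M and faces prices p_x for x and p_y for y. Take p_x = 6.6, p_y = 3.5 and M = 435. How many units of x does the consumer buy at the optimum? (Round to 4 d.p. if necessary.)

x* = 4.4995

MU_x = 4/√x, MU_y = 1. Tangency: 4/√x = p_x/p_y.
Solve: √x = 4·p_y/p_x, so x*(p_x,p_y) = (4·p_y/p_x)², and y* = (M − p_x·x*)/p_y.
Plugging in: x* = (4·3.5/6.6)² = 4.4995.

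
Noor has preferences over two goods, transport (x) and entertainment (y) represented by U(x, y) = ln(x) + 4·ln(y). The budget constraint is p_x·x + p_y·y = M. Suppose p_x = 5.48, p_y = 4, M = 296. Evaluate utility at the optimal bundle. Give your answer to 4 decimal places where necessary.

V = 18.7035

Demand: x*(p_x,p_y,M) = 0.2·M/p_x and y* = 0.8·M/p_y.
At p_x=5.48, p_y=4, M=296: x* = 0.2·296/5.48 = 10.8029, y* = 59.2.
Utility at the optimum: U(10.8029, 59.2) = 18.7035.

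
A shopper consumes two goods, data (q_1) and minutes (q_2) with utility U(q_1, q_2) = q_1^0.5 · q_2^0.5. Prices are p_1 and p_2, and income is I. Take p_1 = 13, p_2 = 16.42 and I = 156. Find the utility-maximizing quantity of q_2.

q_2* = 4.7503

Tangency: MRS = q_2/q_1 = p_1/p_2.
Rearranging, p_2·q_2 = p_1·q_1. Substituting into the budget gives p_1·q_1·(1 + 1) = I.
Demand: q_1*(p_1,p_2,I) = 0.5·I/p_1 and q_2* = 0.5·I/p_2.
At p_1=13, p_2=16.42, I=156: q_2* = 0.5·156/16.42 = 4.7503.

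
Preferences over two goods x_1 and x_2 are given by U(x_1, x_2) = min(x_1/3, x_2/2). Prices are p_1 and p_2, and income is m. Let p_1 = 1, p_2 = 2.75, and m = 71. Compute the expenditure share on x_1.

share on x_1 = 0.3529

With perfect complements, no substitution: consume in ratio x_1:x_2 = 3:2.
Budget: p_1·x_1 + p_2·(2/3)·x_1 = m, so (3·p_1 + 2·p_2)·x_1 = 3·m.
Demand: x_1*(p_1,p_2,m) = 3·m/(3·p_1 + 2·p_2), x_2* = 2·m/(3·p_1 + 2·p_2).
Here 3·1 + 2·2.75 = 8.5, giving x_1* = 25.0588 and x_2* = 16.7059.
Expenditure on x_1: 1·25.0588 = 25.0588; share = 0.3529.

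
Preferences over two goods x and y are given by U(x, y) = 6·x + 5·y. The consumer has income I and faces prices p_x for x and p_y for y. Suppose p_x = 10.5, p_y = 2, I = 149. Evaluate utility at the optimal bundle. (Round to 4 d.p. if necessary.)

Linear utility — the consumer picks whichever good has higher MU/price: 6/10.5 = 0.5714 vs 5/2 = 2.5.
y gives more utility per dollar, so spend all income on y: y* = I/p_y, x* = 0.
Numerically: x* = 0, y* = 74.5.
Utility at the optimum: U(0, 74.5) = 372.5.

V = 372.5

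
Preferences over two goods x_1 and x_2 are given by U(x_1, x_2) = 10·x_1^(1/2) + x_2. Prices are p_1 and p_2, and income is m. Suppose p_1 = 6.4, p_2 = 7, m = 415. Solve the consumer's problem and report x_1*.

x_1* = 29.9072

Set MRS = p_1/p_2: 5·x_1^(−1/2) = p_1/p_2.
Solve: √x_1 = 5·p_2/p_1, so x_1*(p_1,p_2) = (5·p_2/p_1)², and x_2* = (m − p_1·x_1*)/p_2.
Plugging in: x_1* = (5·7/6.4)² = 29.9072.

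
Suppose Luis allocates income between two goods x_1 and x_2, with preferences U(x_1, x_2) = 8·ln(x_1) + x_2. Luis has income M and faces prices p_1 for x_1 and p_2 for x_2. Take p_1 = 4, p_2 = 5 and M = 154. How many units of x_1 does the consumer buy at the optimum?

Set MRS = p_1/p_2: (8/x_1)/1 = p_1/p_2.
So x_1*(p_1,p_2) = 8·p_2/p_1, independent of income; and x_2* = (M − 8·p_2)/p_2.
At the given prices: x_1* = 8·5/4 = 10.

x_1* = 10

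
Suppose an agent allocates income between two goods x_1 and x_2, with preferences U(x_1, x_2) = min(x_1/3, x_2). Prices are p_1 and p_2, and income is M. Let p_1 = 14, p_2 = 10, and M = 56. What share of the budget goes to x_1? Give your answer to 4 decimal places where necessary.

With perfect complements, no substitution: consume in ratio x_1:x_2 = 3:1.
Budget: p_1·x_1 + p_2·(1/3)·x_1 = M, so (3·p_1 + p_2)·x_1 = 3·M.
Demand: x_1*(p_1,p_2,M) = 3·M/(3·p_1 + p_2), x_2* = M/(3·p_1 + p_2).
Here 3·14 + 10 = 52, giving x_1* = 3.2308 and x_2* = 1.0769.
Expenditure on x_1: 14·3.2308 = 45.2308; share = 0.8077.

share on x_1 = 0.8077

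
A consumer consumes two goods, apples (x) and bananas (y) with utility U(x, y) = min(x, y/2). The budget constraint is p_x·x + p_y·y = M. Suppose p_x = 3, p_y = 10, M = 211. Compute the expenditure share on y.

share on y = 0.8696

Demand: x*(p_x,p_y,M) = M/(p_x + 2·p_y), y* = 2·M/(p_x + 2·p_y).
Here 3 + 2·10 = 23, giving x* = 9.1739 and y* = 18.3478.
Expenditure on y: 10·18.3478 = 183.4783; share = 0.8696.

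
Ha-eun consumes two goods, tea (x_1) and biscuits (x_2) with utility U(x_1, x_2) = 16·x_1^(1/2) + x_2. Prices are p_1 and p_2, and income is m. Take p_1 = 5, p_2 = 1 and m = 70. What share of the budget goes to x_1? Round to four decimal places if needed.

Plugging in: x_1* = (8·1/5)² = 2.56, x_2* = 57.2.
Expenditure on x_1: 5·2.56 = 12.8; share = 0.1829.

share on x_1 = 0.1829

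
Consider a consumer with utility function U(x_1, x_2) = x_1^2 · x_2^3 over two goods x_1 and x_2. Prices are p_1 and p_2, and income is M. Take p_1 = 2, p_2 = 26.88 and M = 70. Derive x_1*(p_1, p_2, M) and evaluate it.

x_1* = 14

At p_1=2, p_2=26.88, M=70: x_1* = 0.4·70/2 = 14.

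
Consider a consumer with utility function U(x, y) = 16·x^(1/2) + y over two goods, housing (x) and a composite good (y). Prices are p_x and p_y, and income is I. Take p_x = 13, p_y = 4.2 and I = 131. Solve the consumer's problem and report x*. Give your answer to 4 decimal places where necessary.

x* = 6.6802

MU_x = 8/√x, MU_y = 1. Tangency: 8/√x = p_x/p_y.
Solve: √x = 8·p_y/p_x, so x*(p_x,p_y) = (8·p_y/p_x)², and y* = (I − p_x·x*)/p_y.
Plugging in: x* = (8·4.2/13)² = 6.6802.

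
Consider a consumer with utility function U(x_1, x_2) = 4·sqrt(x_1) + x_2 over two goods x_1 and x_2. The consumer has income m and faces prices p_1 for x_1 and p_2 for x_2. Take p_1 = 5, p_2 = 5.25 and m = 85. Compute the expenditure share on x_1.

Set MRS = p_1/p_2: 2·x_1^(−1/2) = p_1/p_2.
Solve: √x_1 = 2·p_2/p_1, so x_1*(p_1,p_2) = (2·p_2/p_1)², and x_2* = (m − p_1·x_1*)/p_2.
Plugging in: x_1* = (2·5.25/5)² = 4.41, x_2* = 11.9905.
Expenditure on x_1: 5·4.41 = 22.05; share = 0.2594.

share on x_1 = 0.2594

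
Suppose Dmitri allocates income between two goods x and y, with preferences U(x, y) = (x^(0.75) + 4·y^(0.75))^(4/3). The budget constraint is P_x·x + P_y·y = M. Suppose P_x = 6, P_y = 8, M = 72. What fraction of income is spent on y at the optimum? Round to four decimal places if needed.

From the CES first-order condition, (1/4)·(y/x)^(0.25) = P_x/P_y.
Solve for the ratio: y/x = [4·P_x/P_y]^(4).
Substitute y = (y/x)·x into the budget: x* = M/(P_x + P_y·(y/x)).
Numerically y/x = 81, so x* = 72/(6 + 8·81) = 0.1101 and y* = 81·0.1101 = 8.9174.
Expenditure on y: 8·8.9174 = 71.3394; share = 0.9908.

share on y = 0.9908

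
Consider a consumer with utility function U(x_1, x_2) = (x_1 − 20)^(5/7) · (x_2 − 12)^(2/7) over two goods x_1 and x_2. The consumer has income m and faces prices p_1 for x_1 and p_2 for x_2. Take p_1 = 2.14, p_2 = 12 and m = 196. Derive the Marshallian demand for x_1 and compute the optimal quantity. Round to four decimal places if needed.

x_1* = 23.0708

Let x_1' = x_1−20, x_2' = x_2−12. MRS = (5/2)·x_2'/x_1' = p_1/p_2.
Substituting into the budget: x_1* = 20 + 5/7·(m − 20·p_1 − 12·p_2)/p_1, and x_2* = 12 + 2/7·(…)/p_2.
Discretionary income = 196 − 20·2.14 − 12·12 = 9.2; x_1* = 20 + 5/7·9.2/2.14 = 23.0708.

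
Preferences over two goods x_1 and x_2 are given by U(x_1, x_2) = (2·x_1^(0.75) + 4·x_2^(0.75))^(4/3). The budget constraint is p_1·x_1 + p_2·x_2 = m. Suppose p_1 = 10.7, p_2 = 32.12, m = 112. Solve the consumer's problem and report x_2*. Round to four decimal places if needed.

From the CES first-order condition, (1/2)·(x_2/x_1)^(0.25) = p_1/p_2.
Solve for the ratio: x_2/x_1 = [2·p_1/p_2]^(4).
With the ratio pinned down, the budget gives x_1* = m/(p_1 + p_2·(x_2/x_1)) and x_2* = (x_2/x_1)·x_1*.
Numerically x_2/x_1 = 0.197039, so x_1* = 112/(10.7 + 32.12·0.197039) = 6.5771 and x_2* = 0.197039·6.5771 = 1.2959.

x_2* = 1.2959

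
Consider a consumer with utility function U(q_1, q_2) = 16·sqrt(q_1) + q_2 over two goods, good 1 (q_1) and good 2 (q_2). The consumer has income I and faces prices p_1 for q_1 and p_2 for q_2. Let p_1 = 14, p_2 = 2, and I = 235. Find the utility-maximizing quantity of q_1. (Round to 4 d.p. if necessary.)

Thus q_1* = (8·p_2/p_1)² — independent of I — with the rest of income spent on q_2.
Plugging in: q_1* = (8·2/14)² = 1.3061.

q_1* = 1.3061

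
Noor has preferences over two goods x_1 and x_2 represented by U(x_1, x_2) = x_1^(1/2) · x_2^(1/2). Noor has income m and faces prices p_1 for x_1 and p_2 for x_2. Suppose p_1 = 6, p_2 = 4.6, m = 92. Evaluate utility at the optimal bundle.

V = 8.756

MU_x_1/MU_x_2 = (0.5·x_2)/(0.5·x_1); tangency sets this equal to p_1/p_2.
Rearranging, p_2·x_2 = p_1·x_1. Substituting into the budget gives p_1·x_1·(1 + 1) = m.
Demand: x_1*(p_1,p_2,m) = 0.5·m/p_1 and x_2* = 0.5·m/p_2.
At p_1=6, p_2=4.6, m=92: x_1* = 0.5·92/6 = 7.6667, x_2* = 10.
Utility at the optimum: U(7.6667, 10) = 8.756.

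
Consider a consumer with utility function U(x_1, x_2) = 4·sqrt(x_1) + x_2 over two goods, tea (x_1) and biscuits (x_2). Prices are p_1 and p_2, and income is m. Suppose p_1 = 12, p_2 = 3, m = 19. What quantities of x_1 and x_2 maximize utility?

x_1* = 0.25, x_2* = 5.3333

MU_x_1 = 2/√x_1, MU_x_2 = 1. Tangency: 2/√x_1 = p_1/p_2.
Thus x_1* = (2·p_2/p_1)² — independent of m — with the rest of income spent on x_2.
Plugging in: x_1* = (2·3/12)² = 0.25, x_2* = 5.3333.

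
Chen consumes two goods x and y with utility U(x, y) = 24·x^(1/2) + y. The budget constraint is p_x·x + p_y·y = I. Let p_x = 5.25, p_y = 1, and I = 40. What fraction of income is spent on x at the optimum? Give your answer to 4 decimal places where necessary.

share on x = 0.6857

Set MRS = p_x/p_y: 12·x^(−1/2) = p_x/p_y.
Thus x* = (12·p_y/p_x)² — independent of I — with the rest of income spent on y.
Plugging in: x* = (12·1/5.25)² = 5.2245, y* = 12.5714.
Expenditure on x: 5.25·5.2245 = 27.4286; share = 0.6857.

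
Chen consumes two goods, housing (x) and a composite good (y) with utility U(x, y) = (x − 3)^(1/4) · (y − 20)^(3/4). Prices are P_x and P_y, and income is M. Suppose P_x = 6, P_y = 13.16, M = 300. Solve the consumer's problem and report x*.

MRS = (1/3)·(y−20)/(x−3). Tangency with P_x/P_y gives y−20 = 3·(P_x/P_y)·(x−3).
After buying the subsistence bundle (3, 20), a share 0.25 of the remaining income goes to x: x* = 3 + 0.25·(M − 3P_x − 20P_y)/P_x.
Discretionary income = 300 − 3·6 − 20·13.16 = 18.8; x* = 3 + 0.25·18.8/6 = 3.7833.

x* = 3.7833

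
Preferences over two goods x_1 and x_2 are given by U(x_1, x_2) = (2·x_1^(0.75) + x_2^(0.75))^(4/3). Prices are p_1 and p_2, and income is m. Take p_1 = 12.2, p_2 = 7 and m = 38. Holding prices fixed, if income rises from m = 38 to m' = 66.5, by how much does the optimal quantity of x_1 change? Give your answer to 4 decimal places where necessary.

Δx_1* = 1.7553

Substitute x_2 = (x_2/x_1)·x_1 into the budget: x_1* = m/(p_1 + p_2·(x_2/x_1)).
Numerically x_2/x_1 = 0.57667, so x_1* = 38/(12.2 + 7·0.57667) = 2.3404.
At m' = 66.5: x_1* = 4.0957. Change: 4.0957 − 2.3404 = 1.7553.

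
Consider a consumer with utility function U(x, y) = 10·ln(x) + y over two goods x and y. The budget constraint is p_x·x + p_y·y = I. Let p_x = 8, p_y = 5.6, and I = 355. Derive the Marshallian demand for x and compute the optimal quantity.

x* = 7

MU_x = 10/x, MU_y = 1. Tangency: 10/x = p_x/p_y.
So x*(p_x,p_y) = 10·p_y/p_x, independent of income; and y* = (I − 10·p_y)/p_y.
At the given prices: x* = 10·5.6/8 = 7.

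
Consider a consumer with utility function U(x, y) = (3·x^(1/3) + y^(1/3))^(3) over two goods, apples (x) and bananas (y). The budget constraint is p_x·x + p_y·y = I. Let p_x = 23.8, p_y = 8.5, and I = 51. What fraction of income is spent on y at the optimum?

share on y = 0.2436

With the ratio pinned down, the budget gives x* = I/(p_x + p_y·(y/x)) and y* = (y/x)·x*.
Numerically y/x = 0.901686, so x* = 51/(23.8 + 8.5·0.901686) = 1.6209 and y* = 0.901686·1.6209 = 1.4615.
Expenditure on y: 8.5·1.4615 = 12.423; share = 0.2436.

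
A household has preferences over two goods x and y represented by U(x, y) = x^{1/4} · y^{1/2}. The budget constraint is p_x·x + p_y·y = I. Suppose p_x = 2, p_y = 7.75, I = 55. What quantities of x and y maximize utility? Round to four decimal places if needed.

x* = 9.1667, y* = 4.7312

The MRS is (1/2)·y/x. Set MRS = p_x/p_y.
So 0.25·p_y·y = 0.5·p_x·x; combined with the budget, a share 1/3 of income goes to x.
Demand: x*(p_x,p_y,I) = 1/3·I/p_x and y* = 2/3·I/p_y.
At p_x=2, p_y=7.75, I=55: x* = 1/3·55/2 = 9.1667, y* = 4.7312.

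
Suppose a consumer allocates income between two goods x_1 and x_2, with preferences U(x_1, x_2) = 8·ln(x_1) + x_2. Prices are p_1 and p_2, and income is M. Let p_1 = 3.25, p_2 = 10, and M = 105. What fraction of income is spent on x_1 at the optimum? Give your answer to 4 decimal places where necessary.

So x_1*(p_1,p_2) = 8·p_2/p_1, independent of income; and x_2* = (M − 8·p_2)/p_2.
At the given prices: x_1* = 8·10/3.25 = 24.6154, and x_2* = 2.5.
Expenditure on x_1: 3.25·24.6154 = 80; share = 0.7619.

share on x_1 = 0.7619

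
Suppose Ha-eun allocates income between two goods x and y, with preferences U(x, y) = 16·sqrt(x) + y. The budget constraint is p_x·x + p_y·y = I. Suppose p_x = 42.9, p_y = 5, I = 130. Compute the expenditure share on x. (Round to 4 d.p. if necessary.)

Solve: √x = 8·p_y/p_x, so x*(p_x,p_y) = (8·p_y/p_x)², and y* = (I − p_x·x*)/p_y.
Plugging in: x* = (8·5/42.9)² = 0.8694, y* = 18.5408.
Expenditure on x: 42.9·0.8694 = 37.296; share = 0.2869.

share on x = 0.2869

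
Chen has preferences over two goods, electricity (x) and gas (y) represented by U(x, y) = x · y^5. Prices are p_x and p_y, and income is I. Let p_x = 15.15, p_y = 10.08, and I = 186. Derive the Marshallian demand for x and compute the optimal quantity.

Tangency: MRS = (1/5)·y/x = p_x/p_y.
So p_y·y = 5·p_x·x; combined with the budget, a share 1/6 of income goes to x.
Demand: x*(p_x,p_y,I) = 1/6·I/p_x and y* = 5/6·I/p_y.
At p_x=15.15, p_y=10.08, I=186: x* = 1/6·186/15.15 = 2.0462.

x* = 2.0462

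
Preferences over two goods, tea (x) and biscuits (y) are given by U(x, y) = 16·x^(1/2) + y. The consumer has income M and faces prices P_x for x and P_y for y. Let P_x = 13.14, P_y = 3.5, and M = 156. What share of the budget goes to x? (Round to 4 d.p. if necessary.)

Thus x* = (8·P_y/P_x)² — independent of M — with the rest of income spent on y.
Plugging in: x* = (8·3.5/13.14)² = 4.5407, y* = 27.5242.
Expenditure on x: 13.14·4.5407 = 59.6651; share = 0.3825.

share on x = 0.3825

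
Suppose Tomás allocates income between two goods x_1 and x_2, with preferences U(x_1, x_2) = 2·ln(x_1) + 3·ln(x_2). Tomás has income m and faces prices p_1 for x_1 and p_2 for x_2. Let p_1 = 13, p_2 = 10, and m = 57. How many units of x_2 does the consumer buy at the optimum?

x_2* = 3.42

The MRS is (2/3)·x_2/x_1. Set MRS = p_1/p_2.
So 2·p_2·x_2 = 3·p_1·x_1; combined with the budget, a share 0.4 of income goes to x_1.
Demand: x_1*(p_1,p_2,m) = 0.4·m/p_1 and x_2* = 0.6·m/p_2.
At p_1=13, p_2=10, m=57: x_2* = 0.6·57/10 = 3.42.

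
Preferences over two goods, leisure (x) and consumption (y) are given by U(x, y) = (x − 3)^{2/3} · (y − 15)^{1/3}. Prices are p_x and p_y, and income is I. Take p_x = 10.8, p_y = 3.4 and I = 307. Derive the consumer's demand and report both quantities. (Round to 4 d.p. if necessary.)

After buying the subsistence bundle (3, 15), a share 2/3 of the remaining income goes to x: x* = 3 + 2/3·(I − 3p_x − 15p_y)/p_x.
Discretionary income = 307 − 3·10.8 − 15·3.4 = 223.6; x* = 3 + 2/3·223.6/10.8 = 16.8025; y* = 15 + 1/3·223.6/3.4 = 36.9216.

x* = 16.8025, y* = 36.9216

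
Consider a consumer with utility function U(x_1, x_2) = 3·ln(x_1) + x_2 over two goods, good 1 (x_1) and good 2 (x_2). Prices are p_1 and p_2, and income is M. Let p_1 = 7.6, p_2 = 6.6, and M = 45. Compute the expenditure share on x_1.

share on x_1 = 0.44

Set MRS = p_1/p_2: (3/x_1)/1 = p_1/p_2.
So x_1*(p_1,p_2) = 3·p_2/p_1, independent of income; and x_2* = (M − 3·p_2)/p_2.
At the given prices: x_1* = 3·6.6/7.6 = 2.6053, and x_2* = 3.8182.
Expenditure on x_1: 7.6·2.6053 = 19.8; share = 0.44.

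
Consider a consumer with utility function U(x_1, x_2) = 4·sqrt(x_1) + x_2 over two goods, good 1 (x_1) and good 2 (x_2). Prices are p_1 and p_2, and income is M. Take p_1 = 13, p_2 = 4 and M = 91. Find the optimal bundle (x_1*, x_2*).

Thus x_1* = (2·p_2/p_1)² — independent of M — with the rest of income spent on x_2.
Plugging in: x_1* = (2·4/13)² = 0.3787, x_2* = 21.5192.

x_1* = 0.3787, x_2* = 21.5192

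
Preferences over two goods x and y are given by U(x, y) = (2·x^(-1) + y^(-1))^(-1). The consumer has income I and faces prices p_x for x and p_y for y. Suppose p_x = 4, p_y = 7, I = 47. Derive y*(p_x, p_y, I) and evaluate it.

y* = 3.2451

From the CES first-order condition, 2·(y/x)^(2) = p_x/p_y.
Hence y/x = ((1/2)·p_x/p_y)^(1/(2)), i.e. raised to the 0.5 power.
With the ratio pinned down, the budget gives x* = I/(p_x + p_y·(y/x)) and y* = (y/x)·x*.
Numerically y/x = 0.534522, so x* = 47/(4 + 7·0.534522) = 6.0711 and y* = 0.534522·6.0711 = 3.2451.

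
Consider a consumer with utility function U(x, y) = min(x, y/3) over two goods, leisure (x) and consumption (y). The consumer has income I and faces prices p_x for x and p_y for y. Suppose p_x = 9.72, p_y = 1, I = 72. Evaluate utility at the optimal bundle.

With perfect complements, no substitution: consume in ratio x:y = 1:3.
Budget: p_x·x + p_y·3·x = I, so (p_x + 3·p_y)·x = I.
Demand: x*(p_x,p_y,I) = I/(p_x + 3·p_y), y* = 3·I/(p_x + 3·p_y).
Here 9.72 + 3·1 = 12.72, giving x* = 5.6604 and y* = 16.9811.
Utility at the optimum: U(5.6604, 16.9811) = 5.6604.

V = 5.6604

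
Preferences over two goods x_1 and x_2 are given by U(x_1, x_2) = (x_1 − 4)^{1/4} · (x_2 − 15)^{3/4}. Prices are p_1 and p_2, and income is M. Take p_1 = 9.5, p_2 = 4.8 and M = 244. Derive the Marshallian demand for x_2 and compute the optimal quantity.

x_2* = 35.9375

Let x_1' = x_1−4, x_2' = x_2−15. MRS = (1/3)·x_2'/x_1' = p_1/p_2.
Substituting into the budget: x_1* = 4 + 0.25·(M − 4·p_1 − 15·p_2)/p_1, and x_2* = 15 + 0.75·(…)/p_2.
Discretionary income = 244 − 4·9.5 − 15·4.8 = 134; x_2* = 15 + 0.75·134/4.8 = 35.9375.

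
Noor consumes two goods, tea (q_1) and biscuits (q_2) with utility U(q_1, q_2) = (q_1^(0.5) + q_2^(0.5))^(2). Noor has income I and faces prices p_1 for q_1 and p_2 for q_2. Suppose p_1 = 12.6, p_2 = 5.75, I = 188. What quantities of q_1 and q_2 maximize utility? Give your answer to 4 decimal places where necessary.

q_1* = 4.6754, q_2* = 22.4504

From the CES first-order condition, (q_2/q_1)^(0.5) = p_1/p_2.
Solve for the ratio: q_2/q_1 = [p_1/p_2]^(2).
Substitute q_2 = (q_2/q_1)·q_1 into the budget: q_1* = I/(p_1 + p_2·(q_2/q_1)).
Numerically q_2/q_1 = 4.801815, so q_1* = 188/(12.6 + 5.75·4.801815) = 4.6754 and q_2* = 4.801815·4.6754 = 22.4504.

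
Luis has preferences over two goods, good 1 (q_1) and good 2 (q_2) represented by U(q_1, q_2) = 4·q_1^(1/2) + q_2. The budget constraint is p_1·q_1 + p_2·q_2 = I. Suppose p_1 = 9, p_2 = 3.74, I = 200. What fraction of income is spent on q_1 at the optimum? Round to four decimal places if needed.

share on q_1 = 0.0311

Utility is quasi-linear in q_2; the FOC for q_1 is 2/√q_1 = p_1/p_2.
Thus q_1* = (2·p_2/p_1)² — independent of I — with the rest of income spent on q_2.
Plugging in: q_1* = (2·3.74/9)² = 0.6907, q_2* = 51.8137.
Expenditure on q_1: 9·0.6907 = 6.2167; share = 0.0311.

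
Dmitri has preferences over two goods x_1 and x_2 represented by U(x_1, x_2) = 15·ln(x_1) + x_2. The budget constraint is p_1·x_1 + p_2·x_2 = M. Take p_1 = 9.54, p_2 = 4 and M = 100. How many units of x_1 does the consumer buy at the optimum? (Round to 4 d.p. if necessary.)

x_1* = 6.2893

Set MRS = p_1/p_2: (15/x_1)/1 = p_1/p_2.
So x_1*(p_1,p_2) = 15·p_2/p_1, independent of income; and x_2* = (M − 15·p_2)/p_2.
At the given prices: x_1* = 15·4/9.54 = 6.2893.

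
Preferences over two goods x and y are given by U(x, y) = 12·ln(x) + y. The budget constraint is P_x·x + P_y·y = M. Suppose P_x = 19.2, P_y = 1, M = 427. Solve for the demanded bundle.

Set MRS = P_x/P_y: (12/x)/1 = P_x/P_y.
So x*(P_x,P_y) = 12·P_y/P_x, independent of income; and y* = (M − 12·P_y)/P_y.
At the given prices: x* = 12·1/19.2 = 0.625, and y* = 415.

x* = 0.625, y* = 415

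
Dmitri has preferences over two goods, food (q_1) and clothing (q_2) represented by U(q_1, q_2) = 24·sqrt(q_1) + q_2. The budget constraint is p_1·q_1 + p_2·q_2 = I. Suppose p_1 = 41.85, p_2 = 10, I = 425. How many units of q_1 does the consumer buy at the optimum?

q_1* = 8.2219

Utility is quasi-linear in q_2; the FOC for q_1 is 12/√q_1 = p_1/p_2.
Thus q_1* = (12·p_2/p_1)² — independent of I — with the rest of income spent on q_2.
Plugging in: q_1* = (12·10/41.85)² = 8.2219.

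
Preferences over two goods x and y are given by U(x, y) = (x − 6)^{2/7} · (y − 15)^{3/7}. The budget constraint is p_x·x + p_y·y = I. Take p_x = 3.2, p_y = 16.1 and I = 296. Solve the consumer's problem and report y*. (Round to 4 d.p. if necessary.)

MRS = (2/3)·(y−15)/(x−6). Tangency with p_x/p_y gives y−15 = (3/2)·(p_x/p_y)·(x−6).
After buying the subsistence bundle (6, 15), a share 0.4 of the remaining income goes to x: x* = 6 + 0.4·(I − 6p_x − 15p_y)/p_x.
Discretionary income = 296 − 6·3.2 − 15·16.1 = 35.3; y* = 15 + 0.6·35.3/16.1 = 16.3155.

y* = 16.3155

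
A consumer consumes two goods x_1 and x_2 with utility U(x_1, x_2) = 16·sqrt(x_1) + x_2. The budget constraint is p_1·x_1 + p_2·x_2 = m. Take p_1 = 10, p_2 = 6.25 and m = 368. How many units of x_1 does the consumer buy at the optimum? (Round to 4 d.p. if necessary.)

x_1* = 25

Utility is quasi-linear in x_2; the FOC for x_1 is 8/√x_1 = p_1/p_2.
Solve: √x_1 = 8·p_2/p_1, so x_1*(p_1,p_2) = (8·p_2/p_1)², and x_2* = (m − p_1·x_1*)/p_2.
Plugging in: x_1* = (8·6.25/10)² = 25.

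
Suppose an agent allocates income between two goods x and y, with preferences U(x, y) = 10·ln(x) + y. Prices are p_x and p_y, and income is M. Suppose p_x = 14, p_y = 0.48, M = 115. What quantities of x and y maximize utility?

x* = 0.3429, y* = 229.5833

MU_x = 10/x, MU_y = 1. Tangency: 10/x = p_x/p_y.
So x*(p_x,p_y) = 10·p_y/p_x, independent of income; and y* = (M − 10·p_y)/p_y.
At the given prices: x* = 10·0.48/14 = 0.3429, and y* = 229.5833.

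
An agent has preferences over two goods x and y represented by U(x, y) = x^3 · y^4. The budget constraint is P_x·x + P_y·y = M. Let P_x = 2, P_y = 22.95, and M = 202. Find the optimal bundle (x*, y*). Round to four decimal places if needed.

x* = 43.2857, y* = 5.0296

Demand: x*(P_x,P_y,M) = 3/7·M/P_x and y* = 4/7·M/P_y.
At P_x=2, P_y=22.95, M=202: x* = 3/7·202/2 = 43.2857, y* = 5.0296.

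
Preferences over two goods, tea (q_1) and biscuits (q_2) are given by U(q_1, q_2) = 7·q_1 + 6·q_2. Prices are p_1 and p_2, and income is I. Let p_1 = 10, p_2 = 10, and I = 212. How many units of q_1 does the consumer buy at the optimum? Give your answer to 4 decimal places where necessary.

q_1* = 21.2

Linear utility — the consumer picks whichever good has higher MU/price: 7/10 = 0.7 vs 6/10 = 0.6.
q_1 gives more utility per dollar, so spend all income on q_1: q_1* = I/p_1, q_2* = 0.
Numerically: q_1* = 21.2, q_2* = 0.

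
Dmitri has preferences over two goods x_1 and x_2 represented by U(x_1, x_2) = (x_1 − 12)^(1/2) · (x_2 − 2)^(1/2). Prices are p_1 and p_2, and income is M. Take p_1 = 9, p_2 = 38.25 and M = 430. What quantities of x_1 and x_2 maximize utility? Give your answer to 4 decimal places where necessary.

Let x_1' = x_1−12, x_2' = x_2−2. MRS = x_2'/x_1' = p_1/p_2.
Substituting into the budget: x_1* = 12 + 0.5·(M − 12·p_1 − 2·p_2)/p_1, and x_2* = 2 + 0.5·(…)/p_2.
Discretionary income = 430 − 12·9 − 2·38.25 = 245.5; x_1* = 12 + 0.5·245.5/9 = 25.6389; x_2* = 2 + 0.5·245.5/38.25 = 5.2092.

x_1* = 25.6389, x_2* = 5.2092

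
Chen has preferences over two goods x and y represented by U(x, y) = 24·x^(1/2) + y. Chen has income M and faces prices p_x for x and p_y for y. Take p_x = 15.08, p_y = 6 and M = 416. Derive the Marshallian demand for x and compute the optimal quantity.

x* = 22.7962

MU_x = 12/√x, MU_y = 1. Tangency: 12/√x = p_x/p_y.
Thus x* = (12·p_y/p_x)² — independent of M — with the rest of income spent on y.
Plugging in: x* = (12·6/15.08)² = 22.7962.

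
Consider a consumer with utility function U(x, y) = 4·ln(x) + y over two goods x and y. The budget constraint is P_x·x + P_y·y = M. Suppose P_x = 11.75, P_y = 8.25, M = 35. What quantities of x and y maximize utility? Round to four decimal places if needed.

So x*(P_x,P_y) = 4·P_y/P_x, independent of income; and y* = (M − 4·P_y)/P_y.
At the given prices: x* = 4·8.25/11.75 = 2.8085, and y* = 0.2424.

x* = 2.8085, y* = 0.2424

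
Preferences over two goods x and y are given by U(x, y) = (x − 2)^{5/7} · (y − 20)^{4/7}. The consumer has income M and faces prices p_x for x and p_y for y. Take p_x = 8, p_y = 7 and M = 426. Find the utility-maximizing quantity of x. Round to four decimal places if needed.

x* = 20.75

After buying the subsistence bundle (2, 20), a share 5/9 of the remaining income goes to x: x* = 2 + 5/9·(M − 2p_x − 20p_y)/p_x.
Discretionary income = 426 − 2·8 − 20·7 = 270; x* = 2 + 5/9·270/8 = 20.75.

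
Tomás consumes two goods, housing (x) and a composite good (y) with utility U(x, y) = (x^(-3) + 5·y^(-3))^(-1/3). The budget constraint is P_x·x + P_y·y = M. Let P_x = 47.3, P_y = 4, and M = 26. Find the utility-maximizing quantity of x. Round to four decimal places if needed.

x* = 0.4453

With the ratio pinned down, the budget gives x* = M/(P_x + P_y·(y/x)) and y* = (y/x)·x*.
Numerically y/x = 2.772955, so x* = 26/(47.3 + 4·2.772955) = 0.4453.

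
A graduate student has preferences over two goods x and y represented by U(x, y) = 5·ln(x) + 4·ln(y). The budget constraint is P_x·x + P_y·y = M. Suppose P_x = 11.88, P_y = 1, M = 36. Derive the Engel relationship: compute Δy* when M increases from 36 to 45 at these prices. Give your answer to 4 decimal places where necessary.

Tangency: MRS = (5/4)·y/x = P_x/P_y.
Rearranging, P_y·y = (4/5)·P_x·x. Substituting into the budget gives P_x·x·(1 + (4/5)) = M.
Demand: x*(P_x,P_y,M) = 5/9·M/P_x and y* = 4/9·M/P_y.
At P_x=11.88, P_y=1, M=36: y* = 4/9·36/1 = 16.
At M' = 45: y* = 20. Change: 20 − 16 = 4.

Δy* = 4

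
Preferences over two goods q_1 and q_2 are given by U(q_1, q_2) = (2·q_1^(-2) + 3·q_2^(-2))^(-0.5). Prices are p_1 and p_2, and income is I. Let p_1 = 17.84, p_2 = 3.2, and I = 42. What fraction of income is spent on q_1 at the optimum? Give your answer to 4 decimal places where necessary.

MU_q_1 ∝ 2·q_1^(-3), MU_q_2 ∝ 3·q_2^(-3), so MRS = (2/3)·(q_2/q_1)^(3) = p_1/p_2.
Solve for the ratio: q_2/q_1 = [(3/2)·p_1/p_2]^(1/3).
With the ratio pinned down, the budget gives q_1* = I/(p_1 + p_2·(q_2/q_1)) and q_2* = (q_2/q_1)·q_1*.
Numerically q_2/q_1 = 2.029763, so q_1* = 42/(17.84 + 3.2·2.029763) = 1.7259 and q_2* = 2.029763·1.7259 = 3.5032.
Expenditure on q_1: 17.84·1.7259 = 30.7899; share = 0.7331.

share on q_1 = 0.7331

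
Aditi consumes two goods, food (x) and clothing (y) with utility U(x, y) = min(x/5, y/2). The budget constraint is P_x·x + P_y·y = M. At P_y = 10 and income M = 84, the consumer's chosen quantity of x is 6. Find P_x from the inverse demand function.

P_x = 10

Leontief preferences: the optimum is at the kink where x/5 = y/2, i.e. y = (2/5)·x.
Budget: P_x·x + P_y·(2/5)·x = M, so (5·P_x + 2·P_y)·x = 5·M.
Demand: x*(P_x,P_y,M) = 5·M/(5·P_x + 2·P_y), y* = 2·M/(5·P_x + 2·P_y).
Set x* = 6 in the demand function and solve for P_x: P_x = 10.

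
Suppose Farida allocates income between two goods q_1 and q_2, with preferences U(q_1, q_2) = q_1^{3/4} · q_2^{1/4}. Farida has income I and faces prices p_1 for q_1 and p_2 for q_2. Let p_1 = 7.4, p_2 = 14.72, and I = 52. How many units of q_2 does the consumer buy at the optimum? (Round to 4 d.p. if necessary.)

q_2* = 0.8832

The MRS is 3·q_2/q_1. Set MRS = p_1/p_2.
So 0.75·p_2·q_2 = 0.25·p_1·q_1; combined with the budget, a share 0.75 of income goes to q_1.
Demand: q_1*(p_1,p_2,I) = 0.75·I/p_1 and q_2* = 0.25·I/p_2.
At p_1=7.4, p_2=14.72, I=52: q_2* = 0.25·52/14.72 = 0.8832.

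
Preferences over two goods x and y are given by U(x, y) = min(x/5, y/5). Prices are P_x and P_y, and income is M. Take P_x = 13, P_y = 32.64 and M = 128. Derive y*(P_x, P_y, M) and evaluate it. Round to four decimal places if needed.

y* = 2.8046

Here 5·13 + 5·32.64 = 228.2, giving y* = 2.8046.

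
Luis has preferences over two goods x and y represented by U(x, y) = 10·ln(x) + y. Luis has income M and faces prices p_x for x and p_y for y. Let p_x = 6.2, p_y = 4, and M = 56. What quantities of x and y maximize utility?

x* = 6.4516, y* = 4

MU_x = 10/x, MU_y = 1. Tangency: 10/x = p_x/p_y.
So x*(p_x,p_y) = 10·p_y/p_x, independent of income; and y* = (M − 10·p_y)/p_y.
At the given prices: x* = 10·4/6.2 = 6.4516, and y* = 4.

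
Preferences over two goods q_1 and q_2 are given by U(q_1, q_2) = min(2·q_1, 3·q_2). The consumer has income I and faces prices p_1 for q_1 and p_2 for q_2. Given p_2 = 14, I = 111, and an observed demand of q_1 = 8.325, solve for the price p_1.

p_1 = 4

With perfect complements, no substitution: consume in ratio q_1:q_2 = 3:2.
Budget: p_1·q_1 + p_2·(2/3)·q_1 = I, so (3·p_1 + 2·p_2)·q_1 = 3·I.
Demand: q_1*(p_1,p_2,I) = 3·I/(3·p_1 + 2·p_2), q_2* = 2·I/(3·p_1 + 2·p_2).
Set q_1* = 8.325 in the demand function and solve for p_1: p_1 = 4.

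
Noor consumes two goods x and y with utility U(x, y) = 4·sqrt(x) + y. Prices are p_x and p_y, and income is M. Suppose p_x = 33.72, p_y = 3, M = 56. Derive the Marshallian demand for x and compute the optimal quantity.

x* = 0.0317

Plugging in: x* = (2·3/33.72)² = 0.0317.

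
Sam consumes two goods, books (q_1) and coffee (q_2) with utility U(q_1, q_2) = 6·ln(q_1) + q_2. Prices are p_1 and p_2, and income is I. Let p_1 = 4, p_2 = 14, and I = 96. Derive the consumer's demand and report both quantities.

MU_q_1 = 6/q_1, MU_q_2 = 1. Tangency: 6/q_1 = p_1/p_2.
So q_1*(p_1,p_2) = 6·p_2/p_1, independent of income; and q_2* = (I − 6·p_2)/p_2.
At the given prices: q_1* = 6·14/4 = 21, and q_2* = 0.8571.

q_1* = 21, q_2* = 0.8571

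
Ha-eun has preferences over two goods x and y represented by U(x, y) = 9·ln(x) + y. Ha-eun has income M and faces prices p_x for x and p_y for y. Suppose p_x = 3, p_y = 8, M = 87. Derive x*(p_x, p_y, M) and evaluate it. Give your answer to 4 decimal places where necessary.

MU_x = 9/x, MU_y = 1. Tangency: 9/x = p_x/p_y.
So x*(p_x,p_y) = 9·p_y/p_x, independent of income; and y* = (M − 9·p_y)/p_y.
At the given prices: x* = 9·8/3 = 24.

x* = 24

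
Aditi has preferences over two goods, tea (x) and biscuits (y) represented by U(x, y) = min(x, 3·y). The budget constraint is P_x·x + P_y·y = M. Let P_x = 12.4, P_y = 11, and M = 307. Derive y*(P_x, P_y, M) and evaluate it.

Leontief preferences: the optimum is at the kink where x/3 = y/1, i.e. y = (1/3)·x.
Budget: P_x·x + P_y·(1/3)·x = M, so (3·P_x + P_y)·x = 3·M.
Demand: x*(P_x,P_y,M) = 3·M/(3·P_x + P_y), y* = M/(3·P_x + P_y).
Here 3·12.4 + 11 = 48.2, giving y* = 6.3693.

y* = 6.3693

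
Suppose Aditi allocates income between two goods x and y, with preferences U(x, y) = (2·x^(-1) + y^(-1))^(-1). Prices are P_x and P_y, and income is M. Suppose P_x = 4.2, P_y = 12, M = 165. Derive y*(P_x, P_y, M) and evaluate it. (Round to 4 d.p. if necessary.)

MU_x ∝ 2·x^(-2), MU_y ∝ y^(-2), so MRS = 2·(y/x)^(2) = P_x/P_y.
Solve for the ratio: y/x = [(1/2)·P_x/P_y]^(0.5).
Substitute y = (y/x)·x into the budget: x* = M/(P_x + P_y·(y/x)).
Numerically y/x = 0.41833, so x* = 165/(4.2 + 12·0.41833) = 17.896 and y* = 0.41833·17.896 = 7.4864.

y* = 7.4864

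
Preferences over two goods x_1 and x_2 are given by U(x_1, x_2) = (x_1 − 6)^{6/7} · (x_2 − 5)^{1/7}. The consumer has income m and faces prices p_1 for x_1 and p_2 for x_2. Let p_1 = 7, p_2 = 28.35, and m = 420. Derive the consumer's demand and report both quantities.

This is Cobb-Douglas in (x_1−6, x_2−5): tangency gives 6/7·p_2·(x_2−5) = 1/7·p_1·(x_1−6).
Substituting into the budget: x_1* = 6 + 6/7·(m − 6·p_1 − 5·p_2)/p_1, and x_2* = 5 + 1/7·(…)/p_2.
Discretionary income = 420 − 6·7 − 5·28.35 = 236.25; x_1* = 6 + 6/7·236.25/7 = 34.9286; x_2* = 5 + 1/7·236.25/28.35 = 6.1905.

x_1* = 34.9286, x_2* = 6.1905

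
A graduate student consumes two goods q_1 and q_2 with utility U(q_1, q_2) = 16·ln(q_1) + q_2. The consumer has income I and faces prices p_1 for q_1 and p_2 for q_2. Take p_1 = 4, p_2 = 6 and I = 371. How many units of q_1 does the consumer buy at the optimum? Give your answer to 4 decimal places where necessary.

q_1* = 24

MU_q_1 = 16/q_1, MU_q_2 = 1. Tangency: 16/q_1 = p_1/p_2.
So q_1*(p_1,p_2) = 16·p_2/p_1, independent of income; and q_2* = (I − 16·p_2)/p_2.
At the given prices: q_1* = 16·6/4 = 24.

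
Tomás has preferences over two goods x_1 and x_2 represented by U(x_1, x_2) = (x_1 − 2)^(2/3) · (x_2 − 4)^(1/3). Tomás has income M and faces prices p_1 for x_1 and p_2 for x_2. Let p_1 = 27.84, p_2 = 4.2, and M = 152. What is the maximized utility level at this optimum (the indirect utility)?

V = 2.8391

This is Cobb-Douglas in (x_1−2, x_2−4): tangency gives 2/3·p_2·(x_2−4) = 1/3·p_1·(x_1−2).
Substituting into the budget: x_1* = 2 + 2/3·(M − 2·p_1 − 4·p_2)/p_1, and x_2* = 4 + 1/3·(…)/p_2.
Discretionary income = 152 − 2·27.84 − 4·4.2 = 79.52; x_1* = 2 + 2/3·79.52/27.84 = 3.9042; x_2* = 4 + 1/3·79.52/4.2 = 10.3111.
Utility at the optimum: U(3.9042, 10.3111) = 2.8391.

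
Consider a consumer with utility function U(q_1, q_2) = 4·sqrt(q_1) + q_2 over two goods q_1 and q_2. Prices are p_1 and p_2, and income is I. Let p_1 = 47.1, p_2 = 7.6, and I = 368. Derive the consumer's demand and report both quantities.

Utility is quasi-linear in q_2; the FOC for q_1 is 2/√q_1 = p_1/p_2.
Thus q_1* = (2·p_2/p_1)² — independent of I — with the rest of income spent on q_2.
Plugging in: q_1* = (2·7.6/47.1)² = 0.1041, q_2* = 47.7756.

q_1* = 0.1041, q_2* = 47.7756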